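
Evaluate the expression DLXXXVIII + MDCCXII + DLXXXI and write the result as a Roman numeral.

DLXXXVIII = 588, MDCCXII = 1712, DLXXXI = 581
588 + 1712 = 2300
2300 + 581 = 2881

MMDCCCLXXXI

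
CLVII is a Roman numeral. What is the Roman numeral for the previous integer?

CLVII = 157, so the previous integer is 157 - 1 = 156

CLVI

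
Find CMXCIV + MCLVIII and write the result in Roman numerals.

CMXCIV = 994
MCLVIII = 1158
994 + 1158 = 2152

MMCLII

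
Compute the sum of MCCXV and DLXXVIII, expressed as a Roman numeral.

MCCXV = 1215
DLXXVIII = 578
1215 + 578 = 1793

MDCCXCIII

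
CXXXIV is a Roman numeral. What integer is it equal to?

CXXXIV: C=100, X=10, X=10, X=10, IV=4
100 + 10 + 10 + 10 + 4 = 134

134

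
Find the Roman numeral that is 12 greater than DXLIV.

DXLIV = 544
544 + 12 = 556

DLVI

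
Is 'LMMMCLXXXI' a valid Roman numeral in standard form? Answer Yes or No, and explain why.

'LMMMCLXXXI': L should not appear more than once

No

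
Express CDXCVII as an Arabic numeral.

CDXCVII: CD=400, XC=90, V=5, I=1, I=1
400 + 90 + 5 + 1 + 1 = 497

497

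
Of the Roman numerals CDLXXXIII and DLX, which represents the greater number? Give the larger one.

CDLXXXIII = 483
DLX = 560
560 is larger

DLX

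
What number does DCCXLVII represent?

DCCXLVII: D=500, C=100, C=100, XL=40, V=5, I=1, I=1
500 + 100 + 100 + 40 + 5 + 1 + 1 = 747

747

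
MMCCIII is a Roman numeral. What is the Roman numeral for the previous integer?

MMCCIII = 2203; previous is 2202

MMCCII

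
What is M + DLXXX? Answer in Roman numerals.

M = 1000
DLXXX = 580
1000 + 580 = 1580

MDLXXX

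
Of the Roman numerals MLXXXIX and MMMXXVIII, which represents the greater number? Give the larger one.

MLXXXIX = 1089
MMMXXVIII = 3028
3028 is larger

MMMXXVIII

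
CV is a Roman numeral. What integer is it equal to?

CV: C=100, V=5
100 + 5 = 105

105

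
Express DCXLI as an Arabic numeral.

DCXLI: D=500, C=100, XL=40, I=1
500 + 100 + 40 + 1 = 641

641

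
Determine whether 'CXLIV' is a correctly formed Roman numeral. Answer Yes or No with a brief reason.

'CXLIV': Check the rules: uses only the symbols I, V, X, L, C, D, M; no symbol is repeated more than three times in a row; V, L and D each appear at most once; the only places a smaller symbol precedes a larger one are the allowed subtractive pairs XL, IV, the symbol right after such a pair (if any) is smaller than the pair's first symbol, and otherwise the values never increase from left to right. Value: C (100) + XL (40) + IV (4) = 144. So it is a valid standard Roman numeral.

Yes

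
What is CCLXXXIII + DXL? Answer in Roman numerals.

CCLXXXIII = 283
DXL = 540
283 + 540 = 823

DCCCXXIII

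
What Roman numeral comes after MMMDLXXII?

MMMDLXXII = 3572; next is 3573

MMMDLXXIII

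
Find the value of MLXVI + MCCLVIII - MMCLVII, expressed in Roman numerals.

MLXVI = 1066, MCCLVIII = 1258, MMCLVII = 2157
1066 + 1258 = 2324
2324 - 2157 = 167

CLXVII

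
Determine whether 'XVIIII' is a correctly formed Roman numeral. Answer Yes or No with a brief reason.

'XVIIII': More than 3 consecutive I's

No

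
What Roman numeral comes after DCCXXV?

DCCXXV = 725; next is 726

DCCXXVI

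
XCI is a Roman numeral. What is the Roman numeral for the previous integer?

XCI = 91; previous is 90

XC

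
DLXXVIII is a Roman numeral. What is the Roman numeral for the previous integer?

DLXXVIII = 578; previous is 577

DLXXVII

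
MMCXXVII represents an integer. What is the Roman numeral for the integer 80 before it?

MMCXXVII = 2127
2127 - 80 = 2047

MMXLVII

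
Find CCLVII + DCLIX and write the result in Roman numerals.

CCLVII = 257
DCLIX = 659
257 + 659 = 916

CMXVI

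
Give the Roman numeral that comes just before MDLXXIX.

MDLXXIX = 1579, so the previous integer is 1579 - 1 = 1578

MDLXXVIII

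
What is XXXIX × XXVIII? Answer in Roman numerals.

XXXIX = 39
XXVIII = 28
39 × 28 = 1092

MXCII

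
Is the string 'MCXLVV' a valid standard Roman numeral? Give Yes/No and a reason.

'MCXLVV': V should not appear more than once

No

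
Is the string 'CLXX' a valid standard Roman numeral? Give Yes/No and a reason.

'CLXX': Check the rules: uses only the symbols I, V, X, L, C, D, M; no symbol is repeated more than three times in a row; V, L and D each appear at most once; no smaller symbol precedes a larger one (values never increase from left to right). Value: C (100) + L (50) + X (10) + X (10) = 170. So it is a valid standard Roman numeral.

Yes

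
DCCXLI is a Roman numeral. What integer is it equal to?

DCCXLI: D=500, C=100, C=100, XL=40, I=1
500 + 100 + 100 + 40 + 1 = 741

741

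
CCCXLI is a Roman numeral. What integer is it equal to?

CCCXLI: C=100, C=100, C=100, XL=40, I=1
100 + 100 + 100 + 40 + 1 = 341

341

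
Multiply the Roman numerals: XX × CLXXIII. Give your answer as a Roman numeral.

XX = 20
CLXXIII = 173
20 × 173 = 3460

MMMCDLX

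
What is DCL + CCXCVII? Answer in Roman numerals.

DCL = 650
CCXCVII = 297
650 + 297 = 947

CMXLVII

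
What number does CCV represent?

CCV: C=100, C=100, V=5
100 + 100 + 5 = 205

205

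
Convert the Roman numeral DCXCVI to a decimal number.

DCXCVI: D=500, C=100, XC=90, V=5, I=1
500 + 100 + 90 + 5 + 1 = 696

696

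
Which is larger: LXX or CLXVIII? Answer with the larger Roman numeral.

LXX = 70
CLXVIII = 168
168 is larger

CLXVIII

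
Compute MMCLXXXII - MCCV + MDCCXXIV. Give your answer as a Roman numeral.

MMCLXXXII = 2182, MCCV = 1205, MDCCXXIV = 1724
2182 - 1205 = 977
977 + 1724 = 2701

MMDCCI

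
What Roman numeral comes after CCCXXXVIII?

CCCXXXVIII = 338, so the next integer is 338 + 1 = 339

CCCXXXIX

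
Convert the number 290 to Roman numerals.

Convert 290 to Roman numerals:
  290 contains 2×100 (CC)
  90 contains 1×90 (XC)

CCXC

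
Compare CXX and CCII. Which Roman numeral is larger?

CXX = 120
CCII = 202
202 is larger

CCII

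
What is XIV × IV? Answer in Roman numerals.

XIV = 14
IV = 4
14 × 4 = 56

LVI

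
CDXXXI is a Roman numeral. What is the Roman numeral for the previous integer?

CDXXXI = 431, so the previous integer is 431 - 1 = 430

CDXXX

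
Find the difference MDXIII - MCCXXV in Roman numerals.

MDXIII = 1513
MCCXXV = 1225
1513 - 1225 = 288

CCLXXXVIII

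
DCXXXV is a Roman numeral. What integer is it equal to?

DCXXXV: D=500, C=100, X=10, X=10, X=10, V=5
500 + 100 + 10 + 10 + 10 + 5 = 635

635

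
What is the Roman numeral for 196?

Convert 196 to Roman numerals:
  196 contains 1×100 (C)
  96 contains 1×90 (XC)
  6 contains 1×5 (V)
  1 contains 1×1 (I)

CXCVI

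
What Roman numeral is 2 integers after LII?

LII = 52
52 + 2 = 54

LIV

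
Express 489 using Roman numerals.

Convert 489 to Roman numerals:
  489 contains 1×400 (CD)
  89 contains 1×50 (L)
  39 contains 3×10 (XXX)
  9 contains 1×9 (IX)

CDLXXXIX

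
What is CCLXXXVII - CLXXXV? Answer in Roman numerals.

CCLXXXVII = 287
CLXXXV = 185
287 - 185 = 102

CII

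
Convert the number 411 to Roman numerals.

Convert 411 to Roman numerals:
  411 contains 1×400 (CD)
  11 contains 1×10 (X)
  1 contains 1×1 (I)

CDXI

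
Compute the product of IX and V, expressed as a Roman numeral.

IX = 9
V = 5
9 × 5 = 45

XLV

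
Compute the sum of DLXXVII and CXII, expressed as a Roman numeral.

DLXXVII = 577
CXII = 112
577 + 112 = 689

DCLXXXIX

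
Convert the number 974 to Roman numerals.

Convert 974 to Roman numerals:
  974 contains 1×900 (CM)
  74 contains 1×50 (L)
  24 contains 2×10 (XX)
  4 contains 1×4 (IV)

CMLXXIV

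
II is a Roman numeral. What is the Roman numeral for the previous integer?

II = 2; previous is 1

I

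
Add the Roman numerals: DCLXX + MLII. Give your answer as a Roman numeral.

DCLXX = 670
MLII = 1052
670 + 1052 = 1722

MDCCXXII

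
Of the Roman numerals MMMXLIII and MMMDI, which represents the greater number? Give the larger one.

MMMXLIII = 3043
MMMDI = 3501
3501 is larger

MMMDI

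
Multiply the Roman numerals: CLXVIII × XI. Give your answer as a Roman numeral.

CLXVIII = 168
XI = 11
168 × 11 = 1848

MDCCCXLVIII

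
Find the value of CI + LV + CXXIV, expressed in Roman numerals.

CI = 101, LV = 55, CXXIV = 124
101 + 55 = 156
156 + 124 = 280

CCLXXX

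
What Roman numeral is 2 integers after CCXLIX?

CCXLIX = 249
249 + 2 = 251

CCLI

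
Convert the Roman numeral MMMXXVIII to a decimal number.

MMMXXVIII: M=1000, M=1000, M=1000, X=10, X=10, V=5, I=1, I=1, I=1
1000 + 1000 + 1000 + 10 + 10 + 5 + 1 + 1 + 1 = 3028

3028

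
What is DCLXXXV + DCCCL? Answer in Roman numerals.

DCLXXXV = 685
DCCCL = 850
685 + 850 = 1535

MDXXXV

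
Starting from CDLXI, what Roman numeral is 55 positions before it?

CDLXI = 461
461 - 55 = 406

CDVI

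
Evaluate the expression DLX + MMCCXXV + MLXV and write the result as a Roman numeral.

DLX = 560, MMCCXXV = 2225, MLXV = 1065
560 + 2225 = 2785
2785 + 1065 = 3850

MMMDCCCL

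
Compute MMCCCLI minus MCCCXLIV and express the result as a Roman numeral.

MMCCCLI = 2351
MCCCXLIV = 1344
2351 - 1344 = 1007

MVII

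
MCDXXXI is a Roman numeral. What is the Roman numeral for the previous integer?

MCDXXXI = 1431, so the previous integer is 1431 - 1 = 1430

MCDXXX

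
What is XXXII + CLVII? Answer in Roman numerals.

XXXII = 32
CLVII = 157
32 + 157 = 189

CLXXXIX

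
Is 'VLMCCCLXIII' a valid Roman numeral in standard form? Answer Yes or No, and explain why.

'VLMCCCLXIII': L should not appear more than once

No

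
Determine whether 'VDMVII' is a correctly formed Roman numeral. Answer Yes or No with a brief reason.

'VDMVII': V should not appear more than once

No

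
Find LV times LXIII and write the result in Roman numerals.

LV = 55
LXIII = 63
55 × 63 = 3465

MMMCDLXV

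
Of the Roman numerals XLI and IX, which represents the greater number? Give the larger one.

XLI = 41
IX = 9
41 is larger

XLI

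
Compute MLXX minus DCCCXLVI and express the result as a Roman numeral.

MLXX = 1070
DCCCXLVI = 846
1070 - 846 = 224

CCXXIV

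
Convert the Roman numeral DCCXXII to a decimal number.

DCCXXII: D=500, C=100, C=100, X=10, X=10, I=1, I=1
500 + 100 + 100 + 10 + 10 + 1 + 1 = 722

722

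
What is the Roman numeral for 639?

Convert 639 to Roman numerals:
  639 contains 1×500 (D)
  139 contains 1×100 (C)
  39 contains 3×10 (XXX)
  9 contains 1×9 (IX)

DCXXXIX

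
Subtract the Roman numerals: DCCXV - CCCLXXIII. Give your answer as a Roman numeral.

DCCXV = 715
CCCLXXIII = 373
715 - 373 = 342

CCCXLII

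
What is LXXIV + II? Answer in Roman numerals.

LXXIV = 74
II = 2
74 + 2 = 76

LXXVI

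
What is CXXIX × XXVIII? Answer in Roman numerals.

CXXIX = 129
XXVIII = 28
129 × 28 = 3612

MMMDCXII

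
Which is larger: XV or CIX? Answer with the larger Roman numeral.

XV = 15
CIX = 109
109 is larger

CIX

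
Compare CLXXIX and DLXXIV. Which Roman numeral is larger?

CLXXIX = 179
DLXXIV = 574
574 is larger

DLXXIV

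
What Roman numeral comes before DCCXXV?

DCCXXV = 725; previous is 724

DCCXXIV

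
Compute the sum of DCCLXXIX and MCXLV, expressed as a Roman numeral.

DCCLXXIX = 779
MCXLV = 1145
779 + 1145 = 1924

MCMXXIV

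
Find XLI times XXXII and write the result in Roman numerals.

XLI = 41
XXXII = 32
41 × 32 = 1312

MCCCXII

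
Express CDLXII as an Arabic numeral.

CDLXII: CD=400, L=50, X=10, I=1, I=1
400 + 50 + 10 + 1 + 1 = 462

462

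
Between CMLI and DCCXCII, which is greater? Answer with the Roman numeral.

CMLI = 951
DCCXCII = 792
951 is larger

CMLI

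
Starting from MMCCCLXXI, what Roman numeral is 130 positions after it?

MMCCCLXXI = 2371
2371 + 130 = 2501

MMDI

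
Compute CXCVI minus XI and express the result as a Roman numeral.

CXCVI = 196
XI = 11
196 - 11 = 185

CLXXXV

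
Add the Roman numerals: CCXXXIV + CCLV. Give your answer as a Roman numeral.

CCXXXIV = 234
CCLV = 255
234 + 255 = 489

CDLXXXIX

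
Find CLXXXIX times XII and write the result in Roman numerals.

CLXXXIX = 189
XII = 12
189 × 12 = 2268

MMCCLXVIII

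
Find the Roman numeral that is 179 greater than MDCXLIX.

MDCXLIX = 1649
1649 + 179 = 1828

MDCCCXXVIII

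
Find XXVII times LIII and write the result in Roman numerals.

XXVII = 27
LIII = 53
27 × 53 = 1431

MCDXXXI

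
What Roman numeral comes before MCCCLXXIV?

MCCCLXXIV = 1374, so the previous integer is 1374 - 1 = 1373

MCCCLXXIII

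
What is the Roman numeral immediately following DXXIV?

DXXIV = 524; next is 525

DXXV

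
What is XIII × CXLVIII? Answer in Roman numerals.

XIII = 13
CXLVIII = 148
13 × 148 = 1924

MCMXXIV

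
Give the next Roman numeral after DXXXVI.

DXXXVI = 536, so the next integer is 536 + 1 = 537

DXXXVII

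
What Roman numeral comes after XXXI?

XXXI = 31, so the next integer is 31 + 1 = 32

XXXII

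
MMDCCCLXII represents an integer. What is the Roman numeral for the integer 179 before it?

MMDCCCLXII = 2862
2862 - 179 = 2683

MMDCLXXXIII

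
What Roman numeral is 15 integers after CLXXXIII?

CLXXXIII = 183
183 + 15 = 198

CXCVIII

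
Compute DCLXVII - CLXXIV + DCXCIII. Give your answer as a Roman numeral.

DCLXVII = 667, CLXXIV = 174, DCXCIII = 693
667 - 174 = 493
493 + 693 = 1186

MCLXXXVI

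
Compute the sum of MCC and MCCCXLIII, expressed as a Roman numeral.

MCC = 1200
MCCCXLIII = 1343
1200 + 1343 = 2543

MMDXLIII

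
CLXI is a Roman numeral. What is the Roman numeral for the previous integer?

CLXI = 161, so the previous integer is 161 - 1 = 160

CLX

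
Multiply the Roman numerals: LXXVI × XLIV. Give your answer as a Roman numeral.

LXXVI = 76
XLIV = 44
76 × 44 = 3344

MMMCCCXLIV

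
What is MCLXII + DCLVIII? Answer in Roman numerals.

MCLXII = 1162
DCLVIII = 658
1162 + 658 = 1820

MDCCCXX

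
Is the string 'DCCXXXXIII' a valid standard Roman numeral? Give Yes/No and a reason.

'DCCXXXXIII': More than 3 consecutive X's

No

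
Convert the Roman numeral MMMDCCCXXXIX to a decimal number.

MMMDCCCXXXIX: M=1000, M=1000, M=1000, D=500, C=100, C=100, C=100, X=10, X=10, X=10, IX=9
1000 + 1000 + 1000 + 500 + 100 + 100 + 100 + 10 + 10 + 10 + 9 = 3839

3839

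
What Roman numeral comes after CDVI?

CDVI = 406; next is 407

CDVII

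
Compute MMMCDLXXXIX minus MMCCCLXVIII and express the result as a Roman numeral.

MMMCDLXXXIX = 3489
MMCCCLXVIII = 2368
3489 - 2368 = 1121

MCXXI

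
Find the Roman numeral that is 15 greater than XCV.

XCV = 95
95 + 15 = 110

CX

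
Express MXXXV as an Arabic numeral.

MXXXV: M=1000, X=10, X=10, X=10, V=5
1000 + 10 + 10 + 10 + 5 = 1035

1035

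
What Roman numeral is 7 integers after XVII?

XVII = 17
17 + 7 = 24

XXIV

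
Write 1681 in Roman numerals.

Convert 1681 to Roman numerals:
  1681 contains 1×1000 (M)
  681 contains 1×500 (D)
  181 contains 1×100 (C)
  81 contains 1×50 (L)
  31 contains 3×10 (XXX)
  1 contains 1×1 (I)

MDCLXXXI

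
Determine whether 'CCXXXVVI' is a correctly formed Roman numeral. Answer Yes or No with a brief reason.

'CCXXXVVI': V should not appear more than once

No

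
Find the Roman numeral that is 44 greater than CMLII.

CMLII = 952
952 + 44 = 996

CMXCVI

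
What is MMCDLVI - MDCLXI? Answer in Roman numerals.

MMCDLVI = 2456
MDCLXI = 1661
2456 - 1661 = 795

DCCXCV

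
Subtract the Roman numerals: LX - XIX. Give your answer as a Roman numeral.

LX = 60
XIX = 19
60 - 19 = 41

XLI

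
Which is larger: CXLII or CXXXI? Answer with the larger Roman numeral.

CXLII = 142
CXXXI = 131
142 is larger

CXLII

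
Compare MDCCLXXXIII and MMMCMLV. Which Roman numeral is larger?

MDCCLXXXIII = 1783
MMMCMLV = 3955
3955 is larger

MMMCMLV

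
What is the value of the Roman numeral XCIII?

XCIII: XC=90, I=1, I=1, I=1
90 + 1 + 1 + 1 = 93

93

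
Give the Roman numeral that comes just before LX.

LX = 60, so the previous integer is 60 - 1 = 59

LIX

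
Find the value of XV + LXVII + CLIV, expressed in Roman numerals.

XV = 15, LXVII = 67, CLIV = 154
15 + 67 = 82
82 + 154 = 236

CCXXXVI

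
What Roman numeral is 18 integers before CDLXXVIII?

CDLXXVIII = 478
478 - 18 = 460

CDLX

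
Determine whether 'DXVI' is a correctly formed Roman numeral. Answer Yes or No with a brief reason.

'DXVI': Check the rules: uses only the symbols I, V, X, L, C, D, M; no symbol is repeated more than three times in a row; V, L and D each appear at most once; no smaller symbol precedes a larger one (values never increase from left to right). Value: D (500) + X (10) + V (5) + I (1) = 516. So it is a valid standard Roman numeral.

Yes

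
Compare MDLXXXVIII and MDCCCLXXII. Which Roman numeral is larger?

MDLXXXVIII = 1588
MDCCCLXXII = 1872
1872 is larger

MDCCCLXXII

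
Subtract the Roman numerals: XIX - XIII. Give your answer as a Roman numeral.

XIX = 19
XIII = 13
19 - 13 = 6

VI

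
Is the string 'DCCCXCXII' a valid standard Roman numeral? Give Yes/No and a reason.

'DCCCXCXII': X cannot come right after the subtractive pair XC: once X is subtracted in XC, the next symbol must be smaller than X

No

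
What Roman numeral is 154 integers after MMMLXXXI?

MMMLXXXI = 3081
3081 + 154 = 3235

MMMCCXXXV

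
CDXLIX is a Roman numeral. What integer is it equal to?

CDXLIX: CD=400, XL=40, IX=9
400 + 40 + 9 = 449

449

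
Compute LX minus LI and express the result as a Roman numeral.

LX = 60
LI = 51
60 - 51 = 9

IX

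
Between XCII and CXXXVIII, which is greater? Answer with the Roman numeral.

XCII = 92
CXXXVIII = 138
138 is larger

CXXXVIII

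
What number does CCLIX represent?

CCLIX: C=100, C=100, L=50, IX=9
100 + 100 + 50 + 9 = 259

259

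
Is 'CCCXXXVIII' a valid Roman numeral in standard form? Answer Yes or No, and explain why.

'CCCXXXVIII': Check the rules: uses only the symbols I, V, X, L, C, D, M; no symbol is repeated more than three times in a row; V, L and D each appear at most once; no smaller symbol precedes a larger one (values never increase from left to right). Value: C (100) + C (100) + C (100) + X (10) + X (10) + X (10) + V (5) + I (1) + I (1) + I (1) = 338. So it is a valid standard Roman numeral.

Yes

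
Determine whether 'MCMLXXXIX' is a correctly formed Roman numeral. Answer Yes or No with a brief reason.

'MCMLXXXIX': Check the rules: uses only the symbols I, V, X, L, C, D, M; no symbol is repeated more than three times in a row; V, L and D each appear at most once; the only places a smaller symbol precedes a larger one are the allowed subtractive pairs CM, IX, the symbol right after such a pair (if any) is smaller than the pair's first symbol, and otherwise the values never increase from left to right. Value: M (1000) + CM (900) + L (50) + X (10) + X (10) + X (10) + IX (9) = 1989. So it is a valid standard Roman numeral.

Yes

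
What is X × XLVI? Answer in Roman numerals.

X = 10
XLVI = 46
10 × 46 = 460

CDLX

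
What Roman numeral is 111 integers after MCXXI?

MCXXI = 1121
1121 + 111 = 1232

MCCXXXII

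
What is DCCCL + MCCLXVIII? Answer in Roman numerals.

DCCCL = 850
MCCLXVIII = 1268
850 + 1268 = 2118

MMCXVIII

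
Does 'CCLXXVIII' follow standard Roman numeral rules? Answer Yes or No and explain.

'CCLXXVIII': Check the rules: uses only the symbols I, V, X, L, C, D, M; no symbol is repeated more than three times in a row; V, L and D each appear at most once; no smaller symbol precedes a larger one (values never increase from left to right). Value: C (100) + C (100) + L (50) + X (10) + X (10) + V (5) + I (1) + I (1) + I (1) = 278. So it is a valid standard Roman numeral.

Yes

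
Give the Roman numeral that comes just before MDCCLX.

MDCCLX = 1760; previous is 1759

MDCCLIX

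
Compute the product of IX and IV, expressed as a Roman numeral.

IX = 9
IV = 4
9 × 4 = 36

XXXVI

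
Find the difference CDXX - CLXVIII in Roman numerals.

CDXX = 420
CLXVIII = 168
420 - 168 = 252

CCLII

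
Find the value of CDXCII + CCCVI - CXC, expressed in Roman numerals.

CDXCII = 492, CCCVI = 306, CXC = 190
492 + 306 = 798
798 - 190 = 608

DCVIII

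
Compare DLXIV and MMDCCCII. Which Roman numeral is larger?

DLXIV = 564
MMDCCCII = 2802
2802 is larger

MMDCCCII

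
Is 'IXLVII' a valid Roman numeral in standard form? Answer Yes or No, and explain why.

'IXLVII': I (position 1) comes before the larger symbol L (position 3) without being directly in front of it as a subtractive pair; apart from IV, IX, XL, XC, CD and CM, symbols must go from largest to smallest

No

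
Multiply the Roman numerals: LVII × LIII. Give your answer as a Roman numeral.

LVII = 57
LIII = 53
57 × 53 = 3021

MMMXXI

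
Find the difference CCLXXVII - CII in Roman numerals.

CCLXXVII = 277
CII = 102
277 - 102 = 175

CLXXV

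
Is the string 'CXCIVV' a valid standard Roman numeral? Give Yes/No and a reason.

'CXCIVV': V should not appear more than once

No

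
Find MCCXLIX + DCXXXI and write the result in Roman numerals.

MCCXLIX = 1249
DCXXXI = 631
1249 + 631 = 1880

MDCCCLXXX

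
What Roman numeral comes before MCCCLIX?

MCCCLIX = 1359; previous is 1358

MCCCLVIII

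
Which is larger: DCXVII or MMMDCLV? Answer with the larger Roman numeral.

DCXVII = 617
MMMDCLV = 3655
3655 is larger

MMMDCLV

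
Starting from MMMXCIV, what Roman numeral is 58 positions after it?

MMMXCIV = 3094
3094 + 58 = 3152

MMMCLII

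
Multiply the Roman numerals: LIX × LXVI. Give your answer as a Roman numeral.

LIX = 59
LXVI = 66
59 × 66 = 3894

MMMDCCCXCIV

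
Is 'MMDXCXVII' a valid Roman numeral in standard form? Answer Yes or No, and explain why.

'MMDXCXVII': X cannot come right after the subtractive pair XC: once X is subtracted in XC, the next symbol must be smaller than X

No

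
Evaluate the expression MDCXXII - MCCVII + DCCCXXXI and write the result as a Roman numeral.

MDCXXII = 1622, MCCVII = 1207, DCCCXXXI = 831
1622 - 1207 = 415
415 + 831 = 1246

MCCXLVI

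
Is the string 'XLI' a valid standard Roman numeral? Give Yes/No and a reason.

'XLI': Check the rules: uses only the symbols I, V, X, L, C, D, M; no symbol is repeated more than three times in a row; V, L and D each appear at most once; the only place a smaller symbol precedes a larger one is the allowed subtractive pair XL, the symbol right after such a pair (if any) is smaller than the pair's first symbol, and otherwise the values never increase from left to right. Value: XL (40) + I (1) = 41. So it is a valid standard Roman numeral.

Yes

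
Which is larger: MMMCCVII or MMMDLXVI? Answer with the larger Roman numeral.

MMMCCVII = 3207
MMMDLXVI = 3566
3566 is larger

MMMDLXVI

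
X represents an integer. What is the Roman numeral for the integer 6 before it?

X = 10
10 - 6 = 4

IV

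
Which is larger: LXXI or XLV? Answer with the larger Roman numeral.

LXXI = 71
XLV = 45
71 is larger

LXXI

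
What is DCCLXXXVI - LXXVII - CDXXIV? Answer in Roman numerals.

DCCLXXXVI = 786, LXXVII = 77, CDXXIV = 424
786 - 77 = 709
709 - 424 = 285

CCLXXXV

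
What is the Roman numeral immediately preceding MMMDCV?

MMMDCV = 3605, so the previous integer is 3605 - 1 = 3604

MMMDCIV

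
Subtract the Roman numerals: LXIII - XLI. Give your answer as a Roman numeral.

LXIII = 63
XLI = 41
63 - 41 = 22

XXII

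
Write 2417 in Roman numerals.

Convert 2417 to Roman numerals:
  2417 contains 2×1000 (MM)
  417 contains 1×400 (CD)
  17 contains 1×10 (X)
  7 contains 1×5 (V)
  2 contains 2×1 (II)

MMCDXVII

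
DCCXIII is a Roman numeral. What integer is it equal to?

DCCXIII: D=500, C=100, C=100, X=10, I=1, I=1, I=1
500 + 100 + 100 + 10 + 1 + 1 + 1 = 713

713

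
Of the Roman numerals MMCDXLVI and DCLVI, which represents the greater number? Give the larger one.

MMCDXLVI = 2446
DCLVI = 656
2446 is larger

MMCDXLVI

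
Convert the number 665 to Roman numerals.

Convert 665 to Roman numerals:
  665 contains 1×500 (D)
  165 contains 1×100 (C)
  65 contains 1×50 (L)
  15 contains 1×10 (X)
  5 contains 1×5 (V)

DCLXV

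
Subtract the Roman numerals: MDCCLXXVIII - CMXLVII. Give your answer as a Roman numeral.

MDCCLXXVIII = 1778
CMXLVII = 947
1778 - 947 = 831

DCCCXXXI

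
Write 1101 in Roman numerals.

Convert 1101 to Roman numerals:
  1101 contains 1×1000 (M)
  101 contains 1×100 (C)
  1 contains 1×1 (I)

MCI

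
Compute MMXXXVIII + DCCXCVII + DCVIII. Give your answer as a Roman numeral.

MMXXXVIII = 2038, DCCXCVII = 797, DCVIII = 608
2038 + 797 = 2835
2835 + 608 = 3443

MMMCDXLIII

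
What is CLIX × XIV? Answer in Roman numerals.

CLIX = 159
XIV = 14
159 × 14 = 2226

MMCCXXVI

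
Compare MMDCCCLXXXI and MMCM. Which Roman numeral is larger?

MMDCCCLXXXI = 2881
MMCM = 2900
2900 is larger

MMCM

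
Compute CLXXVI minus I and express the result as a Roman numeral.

CLXXVI = 176
I = 1
176 - 1 = 175

CLXXV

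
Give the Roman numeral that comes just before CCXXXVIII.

CCXXXVIII = 238; previous is 237

CCXXXVII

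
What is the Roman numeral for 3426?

Convert 3426 to Roman numerals:
  3426 contains 3×1000 (MMM)
  426 contains 1×400 (CD)
  26 contains 2×10 (XX)
  6 contains 1×5 (V)
  1 contains 1×1 (I)

MMMCDXXVI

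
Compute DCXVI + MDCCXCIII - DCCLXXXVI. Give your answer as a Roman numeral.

DCXVI = 616, MDCCXCIII = 1793, DCCLXXXVI = 786
616 + 1793 = 2409
2409 - 786 = 1623

MDCXXIII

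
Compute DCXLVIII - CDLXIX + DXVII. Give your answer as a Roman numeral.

DCXLVIII = 648, CDLXIX = 469, DXVII = 517
648 - 469 = 179
179 + 517 = 696

DCXCVI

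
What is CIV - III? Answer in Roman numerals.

CIV = 104
III = 3
104 - 3 = 101

CI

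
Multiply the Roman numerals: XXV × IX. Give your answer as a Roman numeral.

XXV = 25
IX = 9
25 × 9 = 225

CCXXV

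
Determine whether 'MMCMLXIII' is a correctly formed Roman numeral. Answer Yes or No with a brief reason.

'MMCMLXIII': Check the rules: uses only the symbols I, V, X, L, C, D, M; no symbol is repeated more than three times in a row; V, L and D each appear at most once; the only place a smaller symbol precedes a larger one is the allowed subtractive pair CM, the symbol right after such a pair (if any) is smaller than the pair's first symbol, and otherwise the values never increase from left to right. Value: M (1000) + M (1000) + CM (900) + L (50) + X (10) + I (1) + I (1) + I (1) = 2963. So it is a valid standard Roman numeral.

Yes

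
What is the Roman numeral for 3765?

Convert 3765 to Roman numerals:
  3765 contains 3×1000 (MMM)
  765 contains 1×500 (D)
  265 contains 2×100 (CC)
  65 contains 1×50 (L)
  15 contains 1×10 (X)
  5 contains 1×5 (V)

MMMDCCLXV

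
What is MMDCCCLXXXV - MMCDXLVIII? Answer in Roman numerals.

MMDCCCLXXXV = 2885
MMCDXLVIII = 2448
2885 - 2448 = 437

CDXXXVII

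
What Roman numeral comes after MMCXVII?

MMCXVII = 2117; next is 2118

MMCXVIII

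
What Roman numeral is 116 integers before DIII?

DIII = 503
503 - 116 = 387

CCCLXXXVII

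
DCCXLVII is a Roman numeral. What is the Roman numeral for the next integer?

DCCXLVII = 747; next is 748

DCCXLVIII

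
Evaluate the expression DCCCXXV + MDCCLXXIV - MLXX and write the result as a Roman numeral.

DCCCXXV = 825, MDCCLXXIV = 1774, MLXX = 1070
825 + 1774 = 2599
2599 - 1070 = 1529

MDXXIX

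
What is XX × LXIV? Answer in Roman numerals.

XX = 20
LXIV = 64
20 × 64 = 1280

MCCLXXX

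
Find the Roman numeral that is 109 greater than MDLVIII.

MDLVIII = 1558
1558 + 109 = 1667

MDCLXVII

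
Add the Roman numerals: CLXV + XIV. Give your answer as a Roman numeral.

CLXV = 165
XIV = 14
165 + 14 = 179

CLXXIX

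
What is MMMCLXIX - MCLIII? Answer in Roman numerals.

MMMCLXIX = 3169
MCLIII = 1153
3169 - 1153 = 2016

MMXVI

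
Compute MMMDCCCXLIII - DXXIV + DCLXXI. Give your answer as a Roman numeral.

MMMDCCCXLIII = 3843, DXXIV = 524, DCLXXI = 671
3843 - 524 = 3319
3319 + 671 = 3990

MMMCMXC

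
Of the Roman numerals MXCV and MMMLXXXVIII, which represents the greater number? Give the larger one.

MXCV = 1095
MMMLXXXVIII = 3088
3088 is larger

MMMLXXXVIII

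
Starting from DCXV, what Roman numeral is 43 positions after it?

DCXV = 615
615 + 43 = 658

DCLVIII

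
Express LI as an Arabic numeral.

LI: L=50, I=1
50 + 1 = 51

51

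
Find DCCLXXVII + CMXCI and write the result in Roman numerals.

DCCLXXVII = 777
CMXCI = 991
777 + 991 = 1768

MDCCLXVIII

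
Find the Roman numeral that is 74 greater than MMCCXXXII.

MMCCXXXII = 2232
2232 + 74 = 2306

MMCCCVI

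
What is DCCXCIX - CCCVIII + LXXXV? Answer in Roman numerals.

DCCXCIX = 799, CCCVIII = 308, LXXXV = 85
799 - 308 = 491
491 + 85 = 576

DLXXVI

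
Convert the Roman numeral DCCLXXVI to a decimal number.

DCCLXXVI: D=500, C=100, C=100, L=50, X=10, X=10, V=5, I=1
500 + 100 + 100 + 50 + 10 + 10 + 5 + 1 = 776

776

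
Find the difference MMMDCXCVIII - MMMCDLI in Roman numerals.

MMMDCXCVIII = 3698
MMMCDLI = 3451
3698 - 3451 = 247

CCXLVII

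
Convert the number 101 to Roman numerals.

Convert 101 to Roman numerals:
  101 contains 1×100 (C)
  1 contains 1×1 (I)

CI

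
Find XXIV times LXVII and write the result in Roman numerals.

XXIV = 24
LXVII = 67
24 × 67 = 1608

MDCVIII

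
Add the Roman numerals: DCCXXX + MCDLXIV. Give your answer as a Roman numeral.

DCCXXX = 730
MCDLXIV = 1464
730 + 1464 = 2194

MMCXCIV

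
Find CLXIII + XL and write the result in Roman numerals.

CLXIII = 163
XL = 40
163 + 40 = 203

CCIII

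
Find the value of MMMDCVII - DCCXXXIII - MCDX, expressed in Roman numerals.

MMMDCVII = 3607, DCCXXXIII = 733, MCDX = 1410
3607 - 733 = 2874
2874 - 1410 = 1464

MCDLXIV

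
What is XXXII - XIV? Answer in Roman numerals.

XXXII = 32
XIV = 14
32 - 14 = 18

XVIII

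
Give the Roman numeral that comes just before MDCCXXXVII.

MDCCXXXVII = 1737, so the previous integer is 1737 - 1 = 1736

MDCCXXXVI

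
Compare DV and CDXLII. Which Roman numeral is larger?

DV = 505
CDXLII = 442
505 is larger

DV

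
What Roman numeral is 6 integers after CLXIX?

CLXIX = 169
169 + 6 = 175

CLXXV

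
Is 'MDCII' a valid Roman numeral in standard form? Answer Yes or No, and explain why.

'MDCII': Check the rules: uses only the symbols I, V, X, L, C, D, M; no symbol is repeated more than three times in a row; V, L and D each appear at most once; no smaller symbol precedes a larger one (values never increase from left to right). Value: M (1000) + D (500) + C (100) + I (1) + I (1) = 1602. So it is a valid standard Roman numeral.

Yes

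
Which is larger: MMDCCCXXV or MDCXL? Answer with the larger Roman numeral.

MMDCCCXXV = 2825
MDCXL = 1640
2825 is larger

MMDCCCXXV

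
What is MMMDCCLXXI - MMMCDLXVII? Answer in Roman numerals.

MMMDCCLXXI = 3771
MMMCDLXVII = 3467
3771 - 3467 = 304

CCCIV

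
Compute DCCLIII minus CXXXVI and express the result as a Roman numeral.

DCCLIII = 753
CXXXVI = 136
753 - 136 = 617

DCXVII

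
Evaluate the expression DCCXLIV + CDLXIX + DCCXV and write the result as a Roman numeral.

DCCXLIV = 744, CDLXIX = 469, DCCXV = 715
744 + 469 = 1213
1213 + 715 = 1928

MCMXXVIII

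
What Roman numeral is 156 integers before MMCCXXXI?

MMCCXXXI = 2231
2231 - 156 = 2075

MMLXXV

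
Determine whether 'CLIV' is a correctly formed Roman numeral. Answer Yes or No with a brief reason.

'CLIV': Check the rules: uses only the symbols I, V, X, L, C, D, M; no symbol is repeated more than three times in a row; V, L and D each appear at most once; the only place a smaller symbol precedes a larger one is the allowed subtractive pair IV, the symbol right after such a pair (if any) is smaller than the pair's first symbol, and otherwise the values never increase from left to right. Value: C (100) + L (50) + IV (4) = 154. So it is a valid standard Roman numeral.

Yes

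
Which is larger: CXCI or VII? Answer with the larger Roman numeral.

CXCI = 191
VII = 7
191 is larger

CXCI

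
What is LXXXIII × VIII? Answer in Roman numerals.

LXXXIII = 83
VIII = 8
83 × 8 = 664

DCLXIV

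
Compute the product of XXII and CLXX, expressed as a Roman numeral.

XXII = 22
CLXX = 170
22 × 170 = 3740

MMMDCCXL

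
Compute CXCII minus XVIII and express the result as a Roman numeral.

CXCII = 192
XVIII = 18
192 - 18 = 174

CLXXIV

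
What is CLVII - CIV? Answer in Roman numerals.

CLVII = 157
CIV = 104
157 - 104 = 53

LIII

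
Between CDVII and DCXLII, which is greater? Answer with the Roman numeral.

CDVII = 407
DCXLII = 642
642 is larger

DCXLII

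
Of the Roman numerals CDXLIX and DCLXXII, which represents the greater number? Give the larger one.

CDXLIX = 449
DCLXXII = 672
672 is larger

DCLXXII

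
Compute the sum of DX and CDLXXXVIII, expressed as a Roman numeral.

DX = 510
CDLXXXVIII = 488
510 + 488 = 998

CMXCVIII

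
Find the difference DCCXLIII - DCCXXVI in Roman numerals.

DCCXLIII = 743
DCCXXVI = 726
743 - 726 = 17

XVII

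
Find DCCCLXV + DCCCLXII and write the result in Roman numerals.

DCCCLXV = 865
DCCCLXII = 862
865 + 862 = 1727

MDCCXXVII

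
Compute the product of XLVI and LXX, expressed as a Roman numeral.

XLVI = 46
LXX = 70
46 × 70 = 3220

MMMCCXX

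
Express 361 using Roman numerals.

Convert 361 to Roman numerals:
  361 contains 3×100 (CCC)
  61 contains 1×50 (L)
  11 contains 1×10 (X)
  1 contains 1×1 (I)

CCCLXI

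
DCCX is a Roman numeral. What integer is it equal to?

DCCX: D=500, C=100, C=100, X=10
500 + 100 + 100 + 10 = 710

710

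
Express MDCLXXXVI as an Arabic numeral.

MDCLXXXVI: M=1000, D=500, C=100, L=50, X=10, X=10, X=10, V=5, I=1
1000 + 500 + 100 + 50 + 10 + 10 + 10 + 5 + 1 = 1686

1686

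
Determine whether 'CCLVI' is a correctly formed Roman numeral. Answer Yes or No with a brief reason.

'CCLVI': Check the rules: uses only the symbols I, V, X, L, C, D, M; no symbol is repeated more than three times in a row; V, L and D each appear at most once; no smaller symbol precedes a larger one (values never increase from left to right). Value: C (100) + C (100) + L (50) + V (5) + I (1) = 256. So it is a valid standard Roman numeral.

Yes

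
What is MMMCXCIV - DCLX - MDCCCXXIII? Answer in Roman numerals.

MMMCXCIV = 3194, DCLX = 660, MDCCCXXIII = 1823
3194 - 660 = 2534
2534 - 1823 = 711

DCCXI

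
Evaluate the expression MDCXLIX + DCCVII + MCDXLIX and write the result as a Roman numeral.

MDCXLIX = 1649, DCCVII = 707, MCDXLIX = 1449
1649 + 707 = 2356
2356 + 1449 = 3805

MMMDCCCV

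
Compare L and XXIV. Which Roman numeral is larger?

L = 50
XXIV = 24
50 is larger

L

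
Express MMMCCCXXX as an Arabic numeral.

MMMCCCXXX: M=1000, M=1000, M=1000, C=100, C=100, C=100, X=10, X=10, X=10
1000 + 1000 + 1000 + 100 + 100 + 100 + 10 + 10 + 10 = 3330

3330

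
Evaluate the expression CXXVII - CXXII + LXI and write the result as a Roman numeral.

CXXVII = 127, CXXII = 122, LXI = 61
127 - 122 = 5
5 + 61 = 66

LXVI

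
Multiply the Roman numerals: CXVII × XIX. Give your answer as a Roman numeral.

CXVII = 117
XIX = 19
117 × 19 = 2223

MMCCXXIII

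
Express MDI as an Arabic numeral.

MDI: M=1000, D=500, I=1
1000 + 500 + 1 = 1501

1501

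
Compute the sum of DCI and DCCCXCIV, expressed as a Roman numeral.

DCI = 601
DCCCXCIV = 894
601 + 894 = 1495

MCDXCV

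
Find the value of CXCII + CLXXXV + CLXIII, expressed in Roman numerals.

CXCII = 192, CLXXXV = 185, CLXIII = 163
192 + 185 = 377
377 + 163 = 540

DXL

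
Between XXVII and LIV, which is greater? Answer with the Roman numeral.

XXVII = 27
LIV = 54
54 is larger

LIV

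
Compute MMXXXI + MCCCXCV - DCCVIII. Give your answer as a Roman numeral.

MMXXXI = 2031, MCCCXCV = 1395, DCCVIII = 708
2031 + 1395 = 3426
3426 - 708 = 2718

MMDCCXVIII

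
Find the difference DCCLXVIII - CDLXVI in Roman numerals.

DCCLXVIII = 768
CDLXVI = 466
768 - 466 = 302

CCCII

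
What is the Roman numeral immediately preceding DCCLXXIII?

DCCLXXIII = 773; previous is 772

DCCLXXII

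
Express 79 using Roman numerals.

Convert 79 to Roman numerals:
  79 contains 1×50 (L)
  29 contains 2×10 (XX)
  9 contains 1×9 (IX)

LXXIX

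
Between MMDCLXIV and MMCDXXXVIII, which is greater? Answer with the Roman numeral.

MMDCLXIV = 2664
MMCDXXXVIII = 2438
2664 is larger

MMDCLXIV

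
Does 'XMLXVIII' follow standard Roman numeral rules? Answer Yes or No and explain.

'XMLXVIII': Invalid subtractive combination: XM

No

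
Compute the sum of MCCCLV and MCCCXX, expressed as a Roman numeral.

MCCCLV = 1355
MCCCXX = 1320
1355 + 1320 = 2675

MMDCLXXV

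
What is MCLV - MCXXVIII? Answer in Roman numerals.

MCLV = 1155
MCXXVIII = 1128
1155 - 1128 = 27

XXVII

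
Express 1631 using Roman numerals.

Convert 1631 to Roman numerals:
  1631 contains 1×1000 (M)
  631 contains 1×500 (D)
  131 contains 1×100 (C)
  31 contains 3×10 (XXX)
  1 contains 1×1 (I)

MDCXXXI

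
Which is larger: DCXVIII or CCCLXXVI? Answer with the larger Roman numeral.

DCXVIII = 618
CCCLXXVI = 376
618 is larger

DCXVIII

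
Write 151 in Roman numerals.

Convert 151 to Roman numerals:
  151 contains 1×100 (C)
  51 contains 1×50 (L)
  1 contains 1×1 (I)

CLI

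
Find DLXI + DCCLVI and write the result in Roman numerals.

DLXI = 561
DCCLVI = 756
561 + 756 = 1317

MCCCXVII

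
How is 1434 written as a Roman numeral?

Convert 1434 to Roman numerals:
  1434 contains 1×1000 (M)
  434 contains 1×400 (CD)
  34 contains 3×10 (XXX)
  4 contains 1×4 (IV)

MCDXXXIV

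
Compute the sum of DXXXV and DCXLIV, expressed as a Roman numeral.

DXXXV = 535
DCXLIV = 644
535 + 644 = 1179

MCLXXIX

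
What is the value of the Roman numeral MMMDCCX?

MMMDCCX: M=1000, M=1000, M=1000, D=500, C=100, C=100, X=10
1000 + 1000 + 1000 + 500 + 100 + 100 + 10 = 3710

3710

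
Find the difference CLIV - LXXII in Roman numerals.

CLIV = 154
LXXII = 72
154 - 72 = 82

LXXXII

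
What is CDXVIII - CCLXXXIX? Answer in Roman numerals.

CDXVIII = 418
CCLXXXIX = 289
418 - 289 = 129

CXXIX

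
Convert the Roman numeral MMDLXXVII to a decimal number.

MMDLXXVII: M=1000, M=1000, D=500, L=50, X=10, X=10, V=5, I=1, I=1
1000 + 1000 + 500 + 50 + 10 + 10 + 5 + 1 + 1 = 2577

2577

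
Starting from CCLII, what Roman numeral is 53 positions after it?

CCLII = 252
252 + 53 = 305

CCCV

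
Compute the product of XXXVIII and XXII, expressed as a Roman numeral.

XXXVIII = 38
XXII = 22
38 × 22 = 836

DCCCXXXVI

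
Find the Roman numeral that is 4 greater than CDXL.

CDXL = 440
440 + 4 = 444

CDXLIV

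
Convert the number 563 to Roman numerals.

Convert 563 to Roman numerals:
  563 contains 1×500 (D)
  63 contains 1×50 (L)
  13 contains 1×10 (X)
  3 contains 3×1 (III)

DLXIII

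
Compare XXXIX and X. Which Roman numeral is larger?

XXXIX = 39
X = 10
39 is larger

XXXIX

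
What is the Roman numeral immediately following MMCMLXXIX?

MMCMLXXIX = 2979, so the next integer is 2979 + 1 = 2980

MMCMLXXX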